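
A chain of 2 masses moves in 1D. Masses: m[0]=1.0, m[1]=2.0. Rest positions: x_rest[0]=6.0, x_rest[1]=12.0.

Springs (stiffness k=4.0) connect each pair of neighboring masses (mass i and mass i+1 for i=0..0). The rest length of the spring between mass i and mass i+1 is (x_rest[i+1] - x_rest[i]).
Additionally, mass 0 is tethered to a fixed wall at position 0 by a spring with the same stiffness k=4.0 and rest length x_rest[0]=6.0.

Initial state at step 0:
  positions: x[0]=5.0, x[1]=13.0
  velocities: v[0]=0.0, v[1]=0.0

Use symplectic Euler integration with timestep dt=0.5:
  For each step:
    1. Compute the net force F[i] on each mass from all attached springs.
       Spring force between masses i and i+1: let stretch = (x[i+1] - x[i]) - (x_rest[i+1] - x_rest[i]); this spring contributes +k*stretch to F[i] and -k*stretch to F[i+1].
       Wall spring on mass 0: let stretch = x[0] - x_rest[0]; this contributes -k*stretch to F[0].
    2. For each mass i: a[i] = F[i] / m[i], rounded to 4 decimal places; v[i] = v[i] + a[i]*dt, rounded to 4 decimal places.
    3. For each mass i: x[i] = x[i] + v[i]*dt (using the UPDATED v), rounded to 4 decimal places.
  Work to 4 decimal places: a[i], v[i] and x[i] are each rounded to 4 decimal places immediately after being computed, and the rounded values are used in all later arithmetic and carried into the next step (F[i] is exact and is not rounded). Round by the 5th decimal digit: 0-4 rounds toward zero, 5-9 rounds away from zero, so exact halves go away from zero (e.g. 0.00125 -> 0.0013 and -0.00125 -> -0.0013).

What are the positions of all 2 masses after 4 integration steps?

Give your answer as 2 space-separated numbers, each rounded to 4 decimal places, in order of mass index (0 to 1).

Answer: 5.5000 11.7500

Derivation:
Step 0: x=[5.0000 13.0000] v=[0.0000 0.0000]
Step 1: x=[8.0000 12.0000] v=[6.0000 -2.0000]
Step 2: x=[7.0000 12.0000] v=[-2.0000 0.0000]
Step 3: x=[4.0000 12.5000] v=[-6.0000 1.0000]
Step 4: x=[5.5000 11.7500] v=[3.0000 -1.5000]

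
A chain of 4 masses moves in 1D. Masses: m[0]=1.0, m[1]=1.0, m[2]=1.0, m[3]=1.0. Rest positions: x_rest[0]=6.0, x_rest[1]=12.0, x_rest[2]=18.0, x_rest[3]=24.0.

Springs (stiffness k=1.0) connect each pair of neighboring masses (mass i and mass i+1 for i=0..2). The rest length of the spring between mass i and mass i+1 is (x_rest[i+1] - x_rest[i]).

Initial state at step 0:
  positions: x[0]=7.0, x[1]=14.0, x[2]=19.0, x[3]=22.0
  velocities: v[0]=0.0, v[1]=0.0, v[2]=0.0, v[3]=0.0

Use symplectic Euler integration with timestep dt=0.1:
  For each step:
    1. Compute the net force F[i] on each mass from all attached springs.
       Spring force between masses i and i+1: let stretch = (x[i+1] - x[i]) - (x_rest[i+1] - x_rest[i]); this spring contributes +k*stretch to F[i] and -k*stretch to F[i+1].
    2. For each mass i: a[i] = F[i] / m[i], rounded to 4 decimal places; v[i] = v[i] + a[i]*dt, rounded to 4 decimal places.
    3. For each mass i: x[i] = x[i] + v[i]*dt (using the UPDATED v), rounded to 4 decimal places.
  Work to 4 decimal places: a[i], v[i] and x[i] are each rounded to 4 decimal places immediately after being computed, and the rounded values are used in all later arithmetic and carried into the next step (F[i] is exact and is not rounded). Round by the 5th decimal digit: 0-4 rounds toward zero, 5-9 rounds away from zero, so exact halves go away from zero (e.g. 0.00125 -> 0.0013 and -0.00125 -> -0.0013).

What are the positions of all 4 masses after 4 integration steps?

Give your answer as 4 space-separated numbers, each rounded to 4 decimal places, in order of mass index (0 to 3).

Answer: 7.0955 13.8045 18.8074 22.2926

Derivation:
Step 0: x=[7.0000 14.0000 19.0000 22.0000] v=[0.0000 0.0000 0.0000 0.0000]
Step 1: x=[7.0100 13.9800 18.9800 22.0300] v=[0.1000 -0.2000 -0.2000 0.3000]
Step 2: x=[7.0297 13.9403 18.9405 22.0895] v=[0.1970 -0.3970 -0.3950 0.5950]
Step 3: x=[7.0585 13.8815 18.8825 22.1775] v=[0.2881 -0.5880 -0.5801 0.8801]
Step 4: x=[7.0955 13.8045 18.8074 22.2926] v=[0.3704 -0.7702 -0.7507 1.1506]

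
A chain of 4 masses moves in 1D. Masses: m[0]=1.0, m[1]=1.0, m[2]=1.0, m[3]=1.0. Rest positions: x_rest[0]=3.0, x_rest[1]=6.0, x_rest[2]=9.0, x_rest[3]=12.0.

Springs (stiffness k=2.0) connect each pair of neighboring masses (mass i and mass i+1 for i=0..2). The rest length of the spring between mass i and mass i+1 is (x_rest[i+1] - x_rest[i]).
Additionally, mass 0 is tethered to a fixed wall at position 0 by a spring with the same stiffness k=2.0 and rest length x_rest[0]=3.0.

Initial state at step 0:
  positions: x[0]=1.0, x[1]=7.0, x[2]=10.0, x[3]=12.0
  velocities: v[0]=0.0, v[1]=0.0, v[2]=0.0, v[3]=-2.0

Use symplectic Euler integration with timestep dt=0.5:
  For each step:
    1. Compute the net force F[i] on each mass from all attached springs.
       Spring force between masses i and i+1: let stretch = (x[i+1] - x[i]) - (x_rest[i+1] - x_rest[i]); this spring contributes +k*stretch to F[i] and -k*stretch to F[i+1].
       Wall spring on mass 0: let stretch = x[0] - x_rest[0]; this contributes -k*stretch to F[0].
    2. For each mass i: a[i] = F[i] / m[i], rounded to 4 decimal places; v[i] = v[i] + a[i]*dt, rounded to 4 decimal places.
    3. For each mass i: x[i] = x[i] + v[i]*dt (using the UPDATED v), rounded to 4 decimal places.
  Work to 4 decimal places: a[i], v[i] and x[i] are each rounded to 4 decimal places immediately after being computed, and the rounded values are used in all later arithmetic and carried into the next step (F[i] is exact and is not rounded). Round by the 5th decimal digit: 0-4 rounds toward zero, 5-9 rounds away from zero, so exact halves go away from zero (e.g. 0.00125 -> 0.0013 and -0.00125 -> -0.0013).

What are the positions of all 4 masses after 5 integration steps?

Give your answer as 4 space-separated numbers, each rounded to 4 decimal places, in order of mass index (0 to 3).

Step 0: x=[1.0000 7.0000 10.0000 12.0000] v=[0.0000 0.0000 0.0000 -2.0000]
Step 1: x=[3.5000 5.5000 9.5000 11.5000] v=[5.0000 -3.0000 -1.0000 -1.0000]
Step 2: x=[5.2500 5.0000 8.0000 11.5000] v=[3.5000 -1.0000 -3.0000 0.0000]
Step 3: x=[4.2500 6.1250 6.7500 11.2500] v=[-2.0000 2.2500 -2.5000 -0.5000]
Step 4: x=[2.0625 6.6250 7.4375 10.2500] v=[-4.3750 1.0000 1.3750 -2.0000]
Step 5: x=[1.1250 5.2500 9.1250 9.3438] v=[-1.8750 -2.7500 3.3750 -1.8125]

Answer: 1.1250 5.2500 9.1250 9.3438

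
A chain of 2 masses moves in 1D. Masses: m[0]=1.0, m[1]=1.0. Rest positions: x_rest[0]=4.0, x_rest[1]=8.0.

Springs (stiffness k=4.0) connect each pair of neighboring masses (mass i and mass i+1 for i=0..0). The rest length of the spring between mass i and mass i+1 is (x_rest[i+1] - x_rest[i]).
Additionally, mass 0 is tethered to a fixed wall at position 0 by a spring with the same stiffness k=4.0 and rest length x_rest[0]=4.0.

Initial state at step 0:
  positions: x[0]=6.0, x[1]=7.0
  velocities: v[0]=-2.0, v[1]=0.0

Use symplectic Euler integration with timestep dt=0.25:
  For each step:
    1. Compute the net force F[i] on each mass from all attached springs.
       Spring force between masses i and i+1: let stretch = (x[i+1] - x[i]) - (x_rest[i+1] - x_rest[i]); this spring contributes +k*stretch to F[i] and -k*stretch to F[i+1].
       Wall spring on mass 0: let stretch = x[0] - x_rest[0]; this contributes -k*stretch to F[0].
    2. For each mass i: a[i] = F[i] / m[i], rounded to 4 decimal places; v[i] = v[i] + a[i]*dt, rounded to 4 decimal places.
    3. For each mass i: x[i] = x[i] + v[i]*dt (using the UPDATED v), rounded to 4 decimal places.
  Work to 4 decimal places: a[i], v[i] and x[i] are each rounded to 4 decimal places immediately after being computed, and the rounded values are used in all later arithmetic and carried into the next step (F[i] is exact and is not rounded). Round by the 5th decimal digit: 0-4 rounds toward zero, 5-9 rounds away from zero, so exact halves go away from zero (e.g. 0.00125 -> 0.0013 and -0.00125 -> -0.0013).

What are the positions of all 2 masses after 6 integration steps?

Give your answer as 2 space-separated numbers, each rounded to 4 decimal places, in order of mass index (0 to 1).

Answer: 5.3263 6.1078

Derivation:
Step 0: x=[6.0000 7.0000] v=[-2.0000 0.0000]
Step 1: x=[4.2500 7.7500] v=[-7.0000 3.0000]
Step 2: x=[2.3125 8.6250] v=[-7.7500 3.5000]
Step 3: x=[1.3750 8.9219] v=[-3.7500 1.1875]
Step 4: x=[1.9805 8.3321] v=[2.4219 -2.3594]
Step 5: x=[3.6788 7.1544] v=[6.7930 -4.7110]
Step 6: x=[5.3263 6.1078] v=[6.5898 -4.1866]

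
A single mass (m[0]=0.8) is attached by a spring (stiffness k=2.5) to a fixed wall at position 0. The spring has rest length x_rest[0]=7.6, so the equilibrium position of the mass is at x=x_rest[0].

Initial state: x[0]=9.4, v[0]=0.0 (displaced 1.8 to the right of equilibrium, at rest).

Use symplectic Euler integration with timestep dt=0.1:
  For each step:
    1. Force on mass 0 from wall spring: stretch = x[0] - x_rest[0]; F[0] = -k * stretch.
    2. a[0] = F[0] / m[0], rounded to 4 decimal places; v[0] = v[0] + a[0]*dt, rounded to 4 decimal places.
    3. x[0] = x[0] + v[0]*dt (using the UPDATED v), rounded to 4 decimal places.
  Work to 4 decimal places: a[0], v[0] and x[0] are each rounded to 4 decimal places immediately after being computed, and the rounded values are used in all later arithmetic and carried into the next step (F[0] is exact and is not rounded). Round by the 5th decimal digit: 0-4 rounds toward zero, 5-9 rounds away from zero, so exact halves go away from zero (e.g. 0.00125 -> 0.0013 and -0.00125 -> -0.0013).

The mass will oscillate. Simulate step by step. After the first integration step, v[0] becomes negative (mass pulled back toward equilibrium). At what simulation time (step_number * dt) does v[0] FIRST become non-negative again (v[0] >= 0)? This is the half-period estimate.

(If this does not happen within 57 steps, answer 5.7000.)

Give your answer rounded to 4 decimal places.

Answer: 1.8000

Derivation:
Step 0: x=[9.4000] v=[0.0000]
Step 1: x=[9.3438] v=[-0.5625]
Step 2: x=[9.2331] v=[-1.1074]
Step 3: x=[9.0713] v=[-1.6177]
Step 4: x=[8.8636] v=[-2.0775]
Step 5: x=[8.6164] v=[-2.4724]
Step 6: x=[8.3374] v=[-2.7900]
Step 7: x=[8.0354] v=[-3.0204]
Step 8: x=[7.7198] v=[-3.1565]
Step 9: x=[7.4004] v=[-3.1939]
Step 10: x=[7.0873] v=[-3.1315]
Step 11: x=[6.7902] v=[-2.9713]
Step 12: x=[6.5184] v=[-2.7182]
Step 13: x=[6.2804] v=[-2.3802]
Step 14: x=[6.0836] v=[-1.9678]
Step 15: x=[5.9342] v=[-1.4939]
Step 16: x=[5.8369] v=[-0.9733]
Step 17: x=[5.7947] v=[-0.4223]
Step 18: x=[5.8089] v=[0.1419]
First v>=0 after going negative at step 18, time=1.8000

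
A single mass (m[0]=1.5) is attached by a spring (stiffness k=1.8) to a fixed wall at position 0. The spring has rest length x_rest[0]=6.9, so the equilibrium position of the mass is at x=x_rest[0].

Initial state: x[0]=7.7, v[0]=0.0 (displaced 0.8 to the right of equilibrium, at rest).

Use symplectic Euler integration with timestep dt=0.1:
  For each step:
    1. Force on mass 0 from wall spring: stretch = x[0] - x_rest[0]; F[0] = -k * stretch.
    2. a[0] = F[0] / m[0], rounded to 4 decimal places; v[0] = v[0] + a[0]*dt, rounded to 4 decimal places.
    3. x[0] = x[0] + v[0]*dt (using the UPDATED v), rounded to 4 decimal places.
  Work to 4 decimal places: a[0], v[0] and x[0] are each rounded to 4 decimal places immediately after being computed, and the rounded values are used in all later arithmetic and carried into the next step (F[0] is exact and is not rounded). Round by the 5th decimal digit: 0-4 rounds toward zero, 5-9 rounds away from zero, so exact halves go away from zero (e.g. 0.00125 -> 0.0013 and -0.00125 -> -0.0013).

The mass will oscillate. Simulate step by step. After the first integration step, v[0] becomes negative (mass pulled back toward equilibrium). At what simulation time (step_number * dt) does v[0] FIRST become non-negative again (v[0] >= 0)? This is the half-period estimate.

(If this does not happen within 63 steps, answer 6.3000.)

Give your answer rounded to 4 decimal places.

Step 0: x=[7.7000] v=[0.0000]
Step 1: x=[7.6904] v=[-0.0960]
Step 2: x=[7.6713] v=[-0.1909]
Step 3: x=[7.6430] v=[-0.2835]
Step 4: x=[7.6057] v=[-0.3727]
Step 5: x=[7.5600] v=[-0.4574]
Step 6: x=[7.5063] v=[-0.5366]
Step 7: x=[7.4454] v=[-0.6094]
Step 8: x=[7.3779] v=[-0.6749]
Step 9: x=[7.3047] v=[-0.7323]
Step 10: x=[7.2266] v=[-0.7809]
Step 11: x=[7.1446] v=[-0.8201]
Step 12: x=[7.0597] v=[-0.8495]
Step 13: x=[6.9728] v=[-0.8687]
Step 14: x=[6.8851] v=[-0.8774]
Step 15: x=[6.7975] v=[-0.8756]
Step 16: x=[6.7112] v=[-0.8633]
Step 17: x=[6.6271] v=[-0.8406]
Step 18: x=[6.5463] v=[-0.8079]
Step 19: x=[6.4698] v=[-0.7655]
Step 20: x=[6.3984] v=[-0.7139]
Step 21: x=[6.3330] v=[-0.6537]
Step 22: x=[6.2744] v=[-0.5857]
Step 23: x=[6.2233] v=[-0.5106]
Step 24: x=[6.1804] v=[-0.4294]
Step 25: x=[6.1461] v=[-0.3431]
Step 26: x=[6.1208] v=[-0.2526]
Step 27: x=[6.1049] v=[-0.1591]
Step 28: x=[6.0985] v=[-0.0637]
Step 29: x=[6.1018] v=[0.0325]
First v>=0 after going negative at step 29, time=2.9000

Answer: 2.9000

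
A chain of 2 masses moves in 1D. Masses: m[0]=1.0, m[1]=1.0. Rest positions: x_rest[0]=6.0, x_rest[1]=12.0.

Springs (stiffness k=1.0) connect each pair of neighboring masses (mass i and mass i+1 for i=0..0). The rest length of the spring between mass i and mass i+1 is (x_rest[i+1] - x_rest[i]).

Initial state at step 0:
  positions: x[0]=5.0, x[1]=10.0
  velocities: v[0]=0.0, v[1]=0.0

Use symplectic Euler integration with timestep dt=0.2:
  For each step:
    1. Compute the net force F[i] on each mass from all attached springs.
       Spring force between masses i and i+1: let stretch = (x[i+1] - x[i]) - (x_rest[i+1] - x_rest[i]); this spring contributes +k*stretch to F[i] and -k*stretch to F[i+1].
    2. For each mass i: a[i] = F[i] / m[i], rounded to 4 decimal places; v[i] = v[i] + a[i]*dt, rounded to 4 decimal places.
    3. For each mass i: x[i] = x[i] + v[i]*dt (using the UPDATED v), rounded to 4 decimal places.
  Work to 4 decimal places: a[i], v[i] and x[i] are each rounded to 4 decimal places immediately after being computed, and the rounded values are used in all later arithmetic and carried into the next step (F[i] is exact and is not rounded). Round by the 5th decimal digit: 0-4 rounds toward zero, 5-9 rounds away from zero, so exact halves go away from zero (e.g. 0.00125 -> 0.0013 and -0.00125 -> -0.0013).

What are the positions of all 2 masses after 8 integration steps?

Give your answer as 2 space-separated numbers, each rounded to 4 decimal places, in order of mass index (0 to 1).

Answer: 4.1234 10.8766

Derivation:
Step 0: x=[5.0000 10.0000] v=[0.0000 0.0000]
Step 1: x=[4.9600 10.0400] v=[-0.2000 0.2000]
Step 2: x=[4.8832 10.1168] v=[-0.3840 0.3840]
Step 3: x=[4.7757 10.2243] v=[-0.5373 0.5373]
Step 4: x=[4.6462 10.3538] v=[-0.6476 0.6476]
Step 5: x=[4.5050 10.4950] v=[-0.7061 0.7061]
Step 6: x=[4.3634 10.6366] v=[-0.7081 0.7081]
Step 7: x=[4.2327 10.7673] v=[-0.6535 0.6535]
Step 8: x=[4.1234 10.8766] v=[-0.5466 0.5466]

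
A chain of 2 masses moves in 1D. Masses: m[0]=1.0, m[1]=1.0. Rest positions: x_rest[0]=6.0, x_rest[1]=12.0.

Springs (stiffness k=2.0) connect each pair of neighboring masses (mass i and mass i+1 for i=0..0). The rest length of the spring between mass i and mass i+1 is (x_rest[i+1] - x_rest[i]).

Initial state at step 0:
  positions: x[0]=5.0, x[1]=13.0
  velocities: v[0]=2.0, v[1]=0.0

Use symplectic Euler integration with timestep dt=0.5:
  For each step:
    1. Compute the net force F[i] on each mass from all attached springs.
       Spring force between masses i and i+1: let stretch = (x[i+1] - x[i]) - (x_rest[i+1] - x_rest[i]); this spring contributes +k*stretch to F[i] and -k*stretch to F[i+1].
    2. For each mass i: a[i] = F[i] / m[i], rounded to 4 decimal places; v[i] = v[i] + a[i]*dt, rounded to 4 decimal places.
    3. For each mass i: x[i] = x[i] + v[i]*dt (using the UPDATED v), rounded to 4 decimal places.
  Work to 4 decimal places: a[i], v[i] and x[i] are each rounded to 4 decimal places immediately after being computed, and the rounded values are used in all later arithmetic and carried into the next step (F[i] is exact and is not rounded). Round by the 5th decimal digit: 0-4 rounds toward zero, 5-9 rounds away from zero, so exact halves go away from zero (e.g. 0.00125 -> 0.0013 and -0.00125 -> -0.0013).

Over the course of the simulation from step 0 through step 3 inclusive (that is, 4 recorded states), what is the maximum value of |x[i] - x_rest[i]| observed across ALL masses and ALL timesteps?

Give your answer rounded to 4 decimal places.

Step 0: x=[5.0000 13.0000] v=[2.0000 0.0000]
Step 1: x=[7.0000 12.0000] v=[4.0000 -2.0000]
Step 2: x=[8.5000 11.5000] v=[3.0000 -1.0000]
Step 3: x=[8.5000 12.5000] v=[0.0000 2.0000]
Max displacement = 2.5000

Answer: 2.5000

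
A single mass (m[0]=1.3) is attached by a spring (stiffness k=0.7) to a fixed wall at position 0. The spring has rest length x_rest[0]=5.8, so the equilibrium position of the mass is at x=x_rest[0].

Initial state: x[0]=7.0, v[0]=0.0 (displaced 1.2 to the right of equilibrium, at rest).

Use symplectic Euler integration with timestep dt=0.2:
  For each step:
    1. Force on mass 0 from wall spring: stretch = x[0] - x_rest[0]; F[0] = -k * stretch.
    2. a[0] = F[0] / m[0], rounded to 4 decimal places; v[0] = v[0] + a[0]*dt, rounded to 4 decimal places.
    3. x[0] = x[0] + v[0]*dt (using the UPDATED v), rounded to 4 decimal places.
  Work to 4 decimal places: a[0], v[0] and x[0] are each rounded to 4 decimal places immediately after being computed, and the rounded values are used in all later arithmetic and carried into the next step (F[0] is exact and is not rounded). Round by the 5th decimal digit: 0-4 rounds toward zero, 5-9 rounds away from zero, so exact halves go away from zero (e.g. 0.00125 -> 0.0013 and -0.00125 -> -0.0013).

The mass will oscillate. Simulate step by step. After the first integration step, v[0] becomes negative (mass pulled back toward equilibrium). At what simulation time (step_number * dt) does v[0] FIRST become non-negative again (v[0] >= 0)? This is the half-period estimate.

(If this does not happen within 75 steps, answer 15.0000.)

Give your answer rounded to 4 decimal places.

Answer: 4.4000

Derivation:
Step 0: x=[7.0000] v=[0.0000]
Step 1: x=[6.9742] v=[-0.1292]
Step 2: x=[6.9231] v=[-0.2557]
Step 3: x=[6.8478] v=[-0.3766]
Step 4: x=[6.7499] v=[-0.4894]
Step 5: x=[6.6316] v=[-0.5917]
Step 6: x=[6.4953] v=[-0.6813]
Step 7: x=[6.3441] v=[-0.7562]
Step 8: x=[6.1811] v=[-0.8148]
Step 9: x=[6.0099] v=[-0.8558]
Step 10: x=[5.8342] v=[-0.8784]
Step 11: x=[5.6578] v=[-0.8821]
Step 12: x=[5.4844] v=[-0.8668]
Step 13: x=[5.3178] v=[-0.8328]
Step 14: x=[5.1616] v=[-0.7809]
Step 15: x=[5.0192] v=[-0.7121]
Step 16: x=[4.8936] v=[-0.6280]
Step 17: x=[4.7875] v=[-0.5304]
Step 18: x=[4.7032] v=[-0.4214]
Step 19: x=[4.6425] v=[-0.3033]
Step 20: x=[4.6068] v=[-0.1786]
Step 21: x=[4.5968] v=[-0.0501]
Step 22: x=[4.6127] v=[0.0795]
First v>=0 after going negative at step 22, time=4.4000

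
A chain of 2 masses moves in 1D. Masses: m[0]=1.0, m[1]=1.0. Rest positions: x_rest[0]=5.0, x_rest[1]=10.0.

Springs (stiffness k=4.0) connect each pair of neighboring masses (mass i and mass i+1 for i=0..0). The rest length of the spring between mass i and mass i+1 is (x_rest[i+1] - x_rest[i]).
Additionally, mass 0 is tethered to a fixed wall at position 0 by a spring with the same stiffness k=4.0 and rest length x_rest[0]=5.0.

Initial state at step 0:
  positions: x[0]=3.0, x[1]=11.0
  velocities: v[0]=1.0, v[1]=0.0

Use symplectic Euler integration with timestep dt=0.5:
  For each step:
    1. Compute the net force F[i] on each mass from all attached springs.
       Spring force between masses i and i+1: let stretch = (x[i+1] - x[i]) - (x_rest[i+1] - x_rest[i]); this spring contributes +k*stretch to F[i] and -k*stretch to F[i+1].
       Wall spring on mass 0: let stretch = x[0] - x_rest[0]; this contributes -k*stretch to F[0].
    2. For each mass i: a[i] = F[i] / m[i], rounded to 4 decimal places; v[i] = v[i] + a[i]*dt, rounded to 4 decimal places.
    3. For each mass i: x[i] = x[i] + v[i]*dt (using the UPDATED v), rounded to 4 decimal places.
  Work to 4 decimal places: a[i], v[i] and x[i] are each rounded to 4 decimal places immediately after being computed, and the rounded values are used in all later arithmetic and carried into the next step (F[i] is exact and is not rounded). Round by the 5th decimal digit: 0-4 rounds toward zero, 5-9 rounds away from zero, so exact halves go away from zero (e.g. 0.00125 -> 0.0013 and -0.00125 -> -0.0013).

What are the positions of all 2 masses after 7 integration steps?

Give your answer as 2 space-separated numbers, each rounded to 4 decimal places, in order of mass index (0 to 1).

Answer: 5.0000 9.5000

Derivation:
Step 0: x=[3.0000 11.0000] v=[1.0000 0.0000]
Step 1: x=[8.5000 8.0000] v=[11.0000 -6.0000]
Step 2: x=[5.0000 10.5000] v=[-7.0000 5.0000]
Step 3: x=[2.0000 12.5000] v=[-6.0000 4.0000]
Step 4: x=[7.5000 9.0000] v=[11.0000 -7.0000]
Step 5: x=[7.0000 9.0000] v=[-1.0000 0.0000]
Step 6: x=[1.5000 12.0000] v=[-11.0000 6.0000]
Step 7: x=[5.0000 9.5000] v=[7.0000 -5.0000]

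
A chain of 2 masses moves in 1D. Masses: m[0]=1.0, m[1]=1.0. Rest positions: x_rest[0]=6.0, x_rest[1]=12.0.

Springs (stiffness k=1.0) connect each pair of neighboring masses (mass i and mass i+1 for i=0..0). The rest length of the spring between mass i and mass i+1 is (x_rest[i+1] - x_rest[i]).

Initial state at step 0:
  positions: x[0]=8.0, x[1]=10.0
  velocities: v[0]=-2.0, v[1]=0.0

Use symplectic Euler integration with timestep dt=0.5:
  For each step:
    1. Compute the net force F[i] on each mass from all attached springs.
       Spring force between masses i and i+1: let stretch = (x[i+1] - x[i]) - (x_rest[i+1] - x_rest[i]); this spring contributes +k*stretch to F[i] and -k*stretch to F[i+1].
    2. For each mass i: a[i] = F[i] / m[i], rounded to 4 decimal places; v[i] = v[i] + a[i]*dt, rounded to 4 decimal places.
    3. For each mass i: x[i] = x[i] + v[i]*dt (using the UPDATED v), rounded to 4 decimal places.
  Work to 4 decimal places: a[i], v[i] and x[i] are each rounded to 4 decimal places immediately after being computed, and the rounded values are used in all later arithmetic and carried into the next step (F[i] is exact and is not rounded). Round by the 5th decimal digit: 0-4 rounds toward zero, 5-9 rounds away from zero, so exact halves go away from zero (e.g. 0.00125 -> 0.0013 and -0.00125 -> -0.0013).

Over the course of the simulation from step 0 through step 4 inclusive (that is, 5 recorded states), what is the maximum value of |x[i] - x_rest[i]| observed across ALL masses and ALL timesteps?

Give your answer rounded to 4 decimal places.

Answer: 4.3125

Derivation:
Step 0: x=[8.0000 10.0000] v=[-2.0000 0.0000]
Step 1: x=[6.0000 11.0000] v=[-4.0000 2.0000]
Step 2: x=[3.7500 12.2500] v=[-4.5000 2.5000]
Step 3: x=[2.1250 12.8750] v=[-3.2500 1.2500]
Step 4: x=[1.6875 12.3125] v=[-0.8750 -1.1250]
Max displacement = 4.3125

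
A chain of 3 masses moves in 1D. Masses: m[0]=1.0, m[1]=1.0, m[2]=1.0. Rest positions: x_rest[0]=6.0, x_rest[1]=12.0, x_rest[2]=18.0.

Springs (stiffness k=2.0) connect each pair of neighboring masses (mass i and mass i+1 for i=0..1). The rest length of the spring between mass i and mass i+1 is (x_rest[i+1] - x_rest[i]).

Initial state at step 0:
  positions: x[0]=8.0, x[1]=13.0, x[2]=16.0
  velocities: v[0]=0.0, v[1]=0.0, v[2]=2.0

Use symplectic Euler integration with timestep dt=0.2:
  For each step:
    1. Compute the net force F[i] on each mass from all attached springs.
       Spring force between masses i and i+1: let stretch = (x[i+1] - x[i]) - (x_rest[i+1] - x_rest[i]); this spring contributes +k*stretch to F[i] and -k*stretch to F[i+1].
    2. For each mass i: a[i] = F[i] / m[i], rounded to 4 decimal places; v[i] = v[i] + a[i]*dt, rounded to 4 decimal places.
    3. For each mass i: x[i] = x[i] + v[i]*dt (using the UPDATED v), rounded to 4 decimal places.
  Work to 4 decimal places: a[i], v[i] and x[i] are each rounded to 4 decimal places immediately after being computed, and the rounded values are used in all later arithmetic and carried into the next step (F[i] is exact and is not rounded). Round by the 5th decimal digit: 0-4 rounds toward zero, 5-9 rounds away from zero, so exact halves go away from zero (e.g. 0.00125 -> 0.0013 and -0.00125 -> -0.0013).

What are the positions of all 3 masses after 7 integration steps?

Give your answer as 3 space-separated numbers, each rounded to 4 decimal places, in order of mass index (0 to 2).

Answer: 5.7889 12.7771 21.2341

Derivation:
Step 0: x=[8.0000 13.0000 16.0000] v=[0.0000 0.0000 2.0000]
Step 1: x=[7.9200 12.8400 16.6400] v=[-0.4000 -0.8000 3.2000]
Step 2: x=[7.7536 12.5904 17.4560] v=[-0.8320 -1.2480 4.0800]
Step 3: x=[7.4941 12.3431 18.3628] v=[-1.2973 -1.2365 4.5338]
Step 4: x=[7.1426 12.1895 19.2680] v=[-1.7577 -0.7682 4.5259]
Step 5: x=[6.7148 12.1984 20.0869] v=[-2.1389 0.0444 4.0945]
Step 6: x=[6.2457 12.3997 20.7547] v=[-2.3455 1.0064 3.3391]
Step 7: x=[5.7889 12.7771 21.2341] v=[-2.2839 1.8868 2.3971]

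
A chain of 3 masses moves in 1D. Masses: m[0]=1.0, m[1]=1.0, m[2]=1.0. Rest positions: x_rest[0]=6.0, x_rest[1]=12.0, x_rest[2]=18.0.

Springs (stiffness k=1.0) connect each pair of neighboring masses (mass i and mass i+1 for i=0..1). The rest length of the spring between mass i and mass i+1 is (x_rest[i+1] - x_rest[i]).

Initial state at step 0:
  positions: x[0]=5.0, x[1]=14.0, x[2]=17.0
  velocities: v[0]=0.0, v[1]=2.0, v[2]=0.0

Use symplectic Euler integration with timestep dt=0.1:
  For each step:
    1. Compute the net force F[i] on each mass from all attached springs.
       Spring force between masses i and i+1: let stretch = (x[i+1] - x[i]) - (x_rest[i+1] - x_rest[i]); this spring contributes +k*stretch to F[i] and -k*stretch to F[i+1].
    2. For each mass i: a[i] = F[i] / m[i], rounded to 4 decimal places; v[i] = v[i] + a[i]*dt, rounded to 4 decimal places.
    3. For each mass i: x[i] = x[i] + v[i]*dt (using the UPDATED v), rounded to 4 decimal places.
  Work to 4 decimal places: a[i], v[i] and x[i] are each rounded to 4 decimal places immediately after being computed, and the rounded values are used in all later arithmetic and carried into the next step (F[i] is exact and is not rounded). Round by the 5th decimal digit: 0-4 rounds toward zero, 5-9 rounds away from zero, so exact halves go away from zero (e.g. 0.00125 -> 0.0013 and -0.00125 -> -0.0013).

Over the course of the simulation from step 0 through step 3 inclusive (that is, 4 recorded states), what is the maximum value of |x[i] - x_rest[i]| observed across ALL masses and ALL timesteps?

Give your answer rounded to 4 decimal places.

Step 0: x=[5.0000 14.0000 17.0000] v=[0.0000 2.0000 0.0000]
Step 1: x=[5.0300 14.1400 17.0300] v=[0.3000 1.4000 0.3000]
Step 2: x=[5.0911 14.2178 17.0911] v=[0.6110 0.7780 0.6110]
Step 3: x=[5.1835 14.2331 17.1835] v=[0.9237 0.1527 0.9237]
Max displacement = 2.2331

Answer: 2.2331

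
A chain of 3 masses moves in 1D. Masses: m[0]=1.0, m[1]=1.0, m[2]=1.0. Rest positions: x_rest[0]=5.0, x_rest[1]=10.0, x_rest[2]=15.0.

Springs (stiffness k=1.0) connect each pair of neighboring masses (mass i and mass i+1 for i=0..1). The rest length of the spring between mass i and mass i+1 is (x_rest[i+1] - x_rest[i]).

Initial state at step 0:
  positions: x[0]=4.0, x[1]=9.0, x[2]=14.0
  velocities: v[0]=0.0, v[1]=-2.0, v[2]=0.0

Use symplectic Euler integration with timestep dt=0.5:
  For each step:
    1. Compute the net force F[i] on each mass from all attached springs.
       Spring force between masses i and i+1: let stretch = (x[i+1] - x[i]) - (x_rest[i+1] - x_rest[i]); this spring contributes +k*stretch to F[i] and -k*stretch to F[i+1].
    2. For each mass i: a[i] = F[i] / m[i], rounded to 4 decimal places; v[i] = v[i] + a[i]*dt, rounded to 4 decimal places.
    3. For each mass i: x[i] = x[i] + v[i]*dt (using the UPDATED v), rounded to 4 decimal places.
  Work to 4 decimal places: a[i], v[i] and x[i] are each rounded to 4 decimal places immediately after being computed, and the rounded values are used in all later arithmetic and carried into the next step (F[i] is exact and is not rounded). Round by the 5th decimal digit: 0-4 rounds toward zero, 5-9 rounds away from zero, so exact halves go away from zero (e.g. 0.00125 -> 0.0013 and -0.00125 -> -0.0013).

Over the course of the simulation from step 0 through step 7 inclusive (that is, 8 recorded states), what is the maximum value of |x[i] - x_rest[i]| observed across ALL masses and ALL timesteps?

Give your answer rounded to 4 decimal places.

Step 0: x=[4.0000 9.0000 14.0000] v=[0.0000 -2.0000 0.0000]
Step 1: x=[4.0000 8.0000 14.0000] v=[0.0000 -2.0000 0.0000]
Step 2: x=[3.7500 7.5000 13.7500] v=[-0.5000 -1.0000 -0.5000]
Step 3: x=[3.1875 7.6250 13.1875] v=[-1.1250 0.2500 -1.1250]
Step 4: x=[2.4844 8.0313 12.4844] v=[-1.4063 0.8125 -1.4063]
Step 5: x=[1.9180 8.1641 11.9180] v=[-1.1329 0.2656 -1.1329]
Step 6: x=[1.6631 7.6739 11.6631] v=[-0.5099 -0.9805 -0.5099]
Step 7: x=[1.6609 6.6783 11.6609] v=[-0.0045 -1.9913 -0.0045]
Max displacement = 3.3391

Answer: 3.3391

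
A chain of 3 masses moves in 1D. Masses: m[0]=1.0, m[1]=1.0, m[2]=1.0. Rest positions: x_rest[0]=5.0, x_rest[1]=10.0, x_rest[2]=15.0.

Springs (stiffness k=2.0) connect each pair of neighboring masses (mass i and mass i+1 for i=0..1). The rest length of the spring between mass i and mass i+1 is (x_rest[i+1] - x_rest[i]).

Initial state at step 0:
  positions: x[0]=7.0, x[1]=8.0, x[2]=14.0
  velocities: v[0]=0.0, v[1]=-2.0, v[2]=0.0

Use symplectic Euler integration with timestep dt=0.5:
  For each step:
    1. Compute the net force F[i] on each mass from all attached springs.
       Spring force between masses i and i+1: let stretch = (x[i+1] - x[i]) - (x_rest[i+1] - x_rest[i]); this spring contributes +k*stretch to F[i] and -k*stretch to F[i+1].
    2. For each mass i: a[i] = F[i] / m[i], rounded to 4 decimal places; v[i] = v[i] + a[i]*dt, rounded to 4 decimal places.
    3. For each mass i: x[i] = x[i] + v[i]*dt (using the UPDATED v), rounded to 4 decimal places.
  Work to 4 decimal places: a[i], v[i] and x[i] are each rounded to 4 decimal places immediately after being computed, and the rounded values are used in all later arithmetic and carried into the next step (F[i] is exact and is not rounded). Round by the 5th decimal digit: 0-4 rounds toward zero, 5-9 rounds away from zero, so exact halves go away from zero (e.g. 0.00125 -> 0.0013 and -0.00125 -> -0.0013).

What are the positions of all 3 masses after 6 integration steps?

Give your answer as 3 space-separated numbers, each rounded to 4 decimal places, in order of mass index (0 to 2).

Answer: 2.2969 8.3594 12.3438

Derivation:
Step 0: x=[7.0000 8.0000 14.0000] v=[0.0000 -2.0000 0.0000]
Step 1: x=[5.0000 9.5000 13.5000] v=[-4.0000 3.0000 -1.0000]
Step 2: x=[2.7500 10.7500 13.5000] v=[-4.5000 2.5000 0.0000]
Step 3: x=[2.0000 9.3750 14.6250] v=[-1.5000 -2.7500 2.2500]
Step 4: x=[2.4375 6.9375 15.6250] v=[0.8750 -4.8750 2.0000]
Step 5: x=[2.6250 6.5938 14.7813] v=[0.3750 -0.6875 -1.6875]
Step 6: x=[2.2969 8.3594 12.3438] v=[-0.6562 3.5312 -4.8750]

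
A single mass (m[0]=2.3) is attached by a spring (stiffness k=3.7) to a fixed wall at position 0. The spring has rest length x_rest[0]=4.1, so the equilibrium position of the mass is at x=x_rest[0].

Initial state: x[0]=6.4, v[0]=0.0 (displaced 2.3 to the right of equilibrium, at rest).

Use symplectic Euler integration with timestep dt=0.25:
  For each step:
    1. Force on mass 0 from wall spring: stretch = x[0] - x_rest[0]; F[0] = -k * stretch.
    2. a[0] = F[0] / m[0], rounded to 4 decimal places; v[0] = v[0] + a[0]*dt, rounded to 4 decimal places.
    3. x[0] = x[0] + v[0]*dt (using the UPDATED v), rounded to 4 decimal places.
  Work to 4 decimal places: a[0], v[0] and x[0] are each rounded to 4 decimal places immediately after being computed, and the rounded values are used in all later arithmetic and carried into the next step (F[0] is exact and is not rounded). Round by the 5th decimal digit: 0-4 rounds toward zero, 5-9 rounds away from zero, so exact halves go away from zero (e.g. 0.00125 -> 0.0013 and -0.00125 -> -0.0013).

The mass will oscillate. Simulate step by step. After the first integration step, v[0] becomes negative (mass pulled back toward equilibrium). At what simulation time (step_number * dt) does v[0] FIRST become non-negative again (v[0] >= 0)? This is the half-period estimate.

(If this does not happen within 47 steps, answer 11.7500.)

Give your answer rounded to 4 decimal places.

Answer: 2.5000

Derivation:
Step 0: x=[6.4000] v=[0.0000]
Step 1: x=[6.1688] v=[-0.9250]
Step 2: x=[5.7296] v=[-1.7570]
Step 3: x=[5.1265] v=[-2.4124]
Step 4: x=[4.4202] v=[-2.8252]
Step 5: x=[3.6817] v=[-2.9540]
Step 6: x=[2.9853] v=[-2.7858]
Step 7: x=[2.4009] v=[-2.3375]
Step 8: x=[1.9874] v=[-1.6542]
Step 9: x=[1.7863] v=[-0.8046]
Step 10: x=[1.8178] v=[0.1259]
First v>=0 after going negative at step 10, time=2.5000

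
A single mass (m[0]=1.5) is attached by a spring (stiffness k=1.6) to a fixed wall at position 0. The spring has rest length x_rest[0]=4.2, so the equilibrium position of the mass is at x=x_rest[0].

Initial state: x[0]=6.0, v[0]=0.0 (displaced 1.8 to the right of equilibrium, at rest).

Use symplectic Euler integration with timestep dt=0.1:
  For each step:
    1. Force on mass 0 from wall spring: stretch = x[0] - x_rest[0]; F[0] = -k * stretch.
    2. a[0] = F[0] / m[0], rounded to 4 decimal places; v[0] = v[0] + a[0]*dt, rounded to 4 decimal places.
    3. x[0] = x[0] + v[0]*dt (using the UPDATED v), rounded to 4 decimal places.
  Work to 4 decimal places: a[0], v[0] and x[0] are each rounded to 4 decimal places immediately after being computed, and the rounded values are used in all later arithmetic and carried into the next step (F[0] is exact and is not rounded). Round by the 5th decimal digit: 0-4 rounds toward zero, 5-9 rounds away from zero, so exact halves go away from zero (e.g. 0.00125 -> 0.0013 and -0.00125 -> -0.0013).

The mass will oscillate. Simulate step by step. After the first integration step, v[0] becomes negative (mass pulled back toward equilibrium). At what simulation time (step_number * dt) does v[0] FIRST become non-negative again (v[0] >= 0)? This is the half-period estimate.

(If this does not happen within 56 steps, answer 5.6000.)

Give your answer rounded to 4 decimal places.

Answer: 3.1000

Derivation:
Step 0: x=[6.0000] v=[0.0000]
Step 1: x=[5.9808] v=[-0.1920]
Step 2: x=[5.9426] v=[-0.3820]
Step 3: x=[5.8858] v=[-0.5679]
Step 4: x=[5.8110] v=[-0.7477]
Step 5: x=[5.7191] v=[-0.9195]
Step 6: x=[5.6110] v=[-1.0815]
Step 7: x=[5.4878] v=[-1.2320]
Step 8: x=[5.3509] v=[-1.3694]
Step 9: x=[5.2017] v=[-1.4922]
Step 10: x=[5.0418] v=[-1.5991]
Step 11: x=[4.8729] v=[-1.6889]
Step 12: x=[4.6968] v=[-1.7607]
Step 13: x=[4.5154] v=[-1.8137]
Step 14: x=[4.3307] v=[-1.8473]
Step 15: x=[4.1446] v=[-1.8612]
Step 16: x=[3.9591] v=[-1.8553]
Step 17: x=[3.7761] v=[-1.8296]
Step 18: x=[3.5977] v=[-1.7844]
Step 19: x=[3.4257] v=[-1.7202]
Step 20: x=[3.2619] v=[-1.6376]
Step 21: x=[3.1082] v=[-1.5375]
Step 22: x=[2.9661] v=[-1.4210]
Step 23: x=[2.8372] v=[-1.2894]
Step 24: x=[2.7228] v=[-1.1440]
Step 25: x=[2.6242] v=[-0.9864]
Step 26: x=[2.5424] v=[-0.8183]
Step 27: x=[2.4783] v=[-0.6415]
Step 28: x=[2.4325] v=[-0.4579]
Step 29: x=[2.4056] v=[-0.2694]
Step 30: x=[2.3978] v=[-0.0780]
Step 31: x=[2.4092] v=[0.1142]
First v>=0 after going negative at step 31, time=3.1000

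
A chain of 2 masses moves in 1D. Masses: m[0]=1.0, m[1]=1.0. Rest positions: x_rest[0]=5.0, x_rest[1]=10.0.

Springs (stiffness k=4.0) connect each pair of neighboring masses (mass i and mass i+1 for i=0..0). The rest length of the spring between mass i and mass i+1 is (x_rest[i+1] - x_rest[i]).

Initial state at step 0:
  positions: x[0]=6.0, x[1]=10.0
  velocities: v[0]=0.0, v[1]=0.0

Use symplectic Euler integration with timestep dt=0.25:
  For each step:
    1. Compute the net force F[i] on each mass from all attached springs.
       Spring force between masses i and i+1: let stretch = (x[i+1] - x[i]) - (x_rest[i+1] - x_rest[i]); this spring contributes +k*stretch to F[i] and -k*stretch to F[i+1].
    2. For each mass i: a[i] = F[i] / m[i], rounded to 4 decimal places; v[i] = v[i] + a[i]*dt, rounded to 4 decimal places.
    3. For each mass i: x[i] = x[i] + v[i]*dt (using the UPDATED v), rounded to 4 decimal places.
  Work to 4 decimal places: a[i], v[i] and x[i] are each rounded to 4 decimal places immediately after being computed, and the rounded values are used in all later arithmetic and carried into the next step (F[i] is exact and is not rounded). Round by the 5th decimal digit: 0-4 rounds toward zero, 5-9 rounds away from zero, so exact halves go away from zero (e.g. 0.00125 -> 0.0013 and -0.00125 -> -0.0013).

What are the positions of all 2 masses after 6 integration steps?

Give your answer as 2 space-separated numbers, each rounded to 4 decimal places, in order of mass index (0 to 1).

Step 0: x=[6.0000 10.0000] v=[0.0000 0.0000]
Step 1: x=[5.7500 10.2500] v=[-1.0000 1.0000]
Step 2: x=[5.3750 10.6250] v=[-1.5000 1.5000]
Step 3: x=[5.0625 10.9375] v=[-1.2500 1.2500]
Step 4: x=[4.9688 11.0313] v=[-0.3750 0.3750]
Step 5: x=[5.1407 10.8594] v=[0.6875 -0.6875]
Step 6: x=[5.4923 10.5079] v=[1.4062 -1.4062]

Answer: 5.4923 10.5079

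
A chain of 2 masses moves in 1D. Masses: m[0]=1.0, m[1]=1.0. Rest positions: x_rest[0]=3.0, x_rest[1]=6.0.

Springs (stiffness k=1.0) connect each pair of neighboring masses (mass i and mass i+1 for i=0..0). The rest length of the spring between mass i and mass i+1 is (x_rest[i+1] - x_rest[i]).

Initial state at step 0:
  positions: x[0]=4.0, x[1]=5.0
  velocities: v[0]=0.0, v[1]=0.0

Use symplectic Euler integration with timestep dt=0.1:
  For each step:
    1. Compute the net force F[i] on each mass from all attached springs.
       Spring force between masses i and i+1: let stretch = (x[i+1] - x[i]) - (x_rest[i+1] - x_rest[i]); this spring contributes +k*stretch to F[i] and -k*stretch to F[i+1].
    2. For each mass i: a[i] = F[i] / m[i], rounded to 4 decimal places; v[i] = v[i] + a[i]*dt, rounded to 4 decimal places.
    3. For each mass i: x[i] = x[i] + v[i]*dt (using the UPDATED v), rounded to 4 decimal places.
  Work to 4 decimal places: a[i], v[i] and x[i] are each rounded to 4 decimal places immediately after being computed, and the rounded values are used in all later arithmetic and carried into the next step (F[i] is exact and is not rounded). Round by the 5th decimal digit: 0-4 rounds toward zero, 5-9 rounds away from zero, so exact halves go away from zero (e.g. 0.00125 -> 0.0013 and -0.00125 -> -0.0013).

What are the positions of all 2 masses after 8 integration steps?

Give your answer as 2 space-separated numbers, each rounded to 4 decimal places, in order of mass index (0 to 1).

Step 0: x=[4.0000 5.0000] v=[0.0000 0.0000]
Step 1: x=[3.9800 5.0200] v=[-0.2000 0.2000]
Step 2: x=[3.9404 5.0596] v=[-0.3960 0.3960]
Step 3: x=[3.8820 5.1180] v=[-0.5841 0.5841]
Step 4: x=[3.8060 5.1941] v=[-0.7605 0.7605]
Step 5: x=[3.7138 5.2863] v=[-0.9217 0.9217]
Step 6: x=[3.6074 5.3928] v=[-1.0645 1.0645]
Step 7: x=[3.4888 5.5114] v=[-1.1860 1.1860]
Step 8: x=[3.3604 5.6398] v=[-1.2837 1.2837]

Answer: 3.3604 5.6398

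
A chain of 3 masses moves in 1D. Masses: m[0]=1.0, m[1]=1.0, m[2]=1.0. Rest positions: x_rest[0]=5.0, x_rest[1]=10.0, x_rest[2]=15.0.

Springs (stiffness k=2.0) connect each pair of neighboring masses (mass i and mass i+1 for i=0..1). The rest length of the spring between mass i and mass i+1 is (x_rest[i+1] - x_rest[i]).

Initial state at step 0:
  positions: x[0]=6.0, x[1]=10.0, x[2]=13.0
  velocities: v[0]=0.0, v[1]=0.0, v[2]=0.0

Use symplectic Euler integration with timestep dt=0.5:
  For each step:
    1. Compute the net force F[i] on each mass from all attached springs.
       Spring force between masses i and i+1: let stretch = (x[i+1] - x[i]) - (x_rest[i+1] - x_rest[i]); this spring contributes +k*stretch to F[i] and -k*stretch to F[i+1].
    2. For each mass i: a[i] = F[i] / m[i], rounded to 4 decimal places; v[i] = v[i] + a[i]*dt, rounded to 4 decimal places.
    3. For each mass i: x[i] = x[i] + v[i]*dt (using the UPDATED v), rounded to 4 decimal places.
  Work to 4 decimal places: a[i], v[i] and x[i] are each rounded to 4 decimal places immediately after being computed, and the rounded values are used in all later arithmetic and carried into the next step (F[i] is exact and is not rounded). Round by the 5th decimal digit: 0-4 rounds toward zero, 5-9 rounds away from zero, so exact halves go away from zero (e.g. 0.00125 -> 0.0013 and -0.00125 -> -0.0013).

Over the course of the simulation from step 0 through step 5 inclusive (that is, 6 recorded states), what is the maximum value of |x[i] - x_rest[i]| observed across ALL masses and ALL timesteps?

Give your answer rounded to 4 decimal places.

Step 0: x=[6.0000 10.0000 13.0000] v=[0.0000 0.0000 0.0000]
Step 1: x=[5.5000 9.5000 14.0000] v=[-1.0000 -1.0000 2.0000]
Step 2: x=[4.5000 9.2500 15.2500] v=[-2.0000 -0.5000 2.5000]
Step 3: x=[3.3750 9.6250 16.0000] v=[-2.2500 0.7500 1.5000]
Step 4: x=[2.8750 10.0625 16.0625] v=[-1.0000 0.8750 0.1250]
Step 5: x=[3.4688 9.9063 15.6250] v=[1.1875 -0.3125 -0.8750]
Max displacement = 2.1250

Answer: 2.1250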